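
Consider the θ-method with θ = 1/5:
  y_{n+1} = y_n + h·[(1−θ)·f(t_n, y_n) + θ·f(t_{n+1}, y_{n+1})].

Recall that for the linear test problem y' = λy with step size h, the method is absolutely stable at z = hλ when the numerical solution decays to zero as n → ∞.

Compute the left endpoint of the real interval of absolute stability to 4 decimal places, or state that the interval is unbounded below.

Set f=λy, z=hλ:
  y_{n+1} = y_n + z·[4/5·y_n + 1/5·y_{n+1}] ⇒ (1 − 1/5z)y_{n+1} = (1 + 4/5z)y_n
  Hence R(z) = (1 + 4/5z)/(1 − 1/5z).

Find x<0 with |R(x)|<1.
x=-1.75: |R|=0.2963
R=−1: 1+4/5x = −1+1/5x ⇒ -3/5x=2 ⇒ x=2/(-3/5)=-3.3333
Confirm numerically:
  x=-3.104: |R|=0.91510 <1
  x=-3.043: |R|=0.89171 <1
  x=-2.113: |R|=0.48531 <1
  x=-3.573: |R|=1.08387 >1
  x=-3.572: |R|=1.08353 >1
Stable set (-3.3333, 0).

left endpoint -3.3333.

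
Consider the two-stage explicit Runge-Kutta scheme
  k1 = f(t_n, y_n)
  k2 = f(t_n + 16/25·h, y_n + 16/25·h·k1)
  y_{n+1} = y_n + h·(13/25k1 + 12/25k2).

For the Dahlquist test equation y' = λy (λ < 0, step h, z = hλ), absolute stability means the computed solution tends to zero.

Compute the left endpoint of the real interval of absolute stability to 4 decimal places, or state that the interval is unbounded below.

z* = -3.2552.

Test eqn y'=λy, z=hλ:
  k1=λy_n ⇒ h·k1=z·y_n;  k2=λ(1+16/25z)y_n ⇒ h·k2=z(1+16/25z)y_n
  y_{n+1}/y_n = 1 + 13/25z + 12/25z(1+16/25z) = 1 + z + 192/625z²
  so R(z) = 1 + z + 192/625z².

Solve |R(x)|<1 on ℝ⁻.
x=-1.55: |R|=0.1880
R=1: x+192/625x²=0 ⇒ x=−625/192=-3.2552; min R=1−1/(4·192/625)=0.1862>−1
Confirm numerically:
  x=-3.203: |R|=0.94863 <1
  x=-2.483: |R|=0.41098 <1
  x=-1.956: |R|=0.21933 <1
  x=-3.726: |R|=1.53888 >1
  x=-3.713: |R|=1.52217 >1
Interval (-3.2552, 0).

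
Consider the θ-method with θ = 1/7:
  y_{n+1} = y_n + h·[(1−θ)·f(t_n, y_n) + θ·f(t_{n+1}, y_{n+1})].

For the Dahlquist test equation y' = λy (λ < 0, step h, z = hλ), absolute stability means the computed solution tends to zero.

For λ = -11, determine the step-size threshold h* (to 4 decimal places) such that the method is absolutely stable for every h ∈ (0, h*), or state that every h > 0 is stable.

(-2.8000,0); λ=-11 ⇒ h* = (14/5)/11 = 0.2545.

Test eqn y'=λy, z=hλ:
  y_{n+1} = y_n + z·[6/7·y_n + 1/7·y_{n+1}] ⇒ (1 − 1/7z)y_{n+1} = (1 + 6/7z)y_n
  R(z) = (1 + 6/7z)/(1 − 1/7z).

Boundary: |R(x)|=1, x<0.
x=-0.54: |R|=0.4987
R=−1: 1+6/7x = −1+1/7x ⇒ -5/7x=2 ⇒ x=2/(-5/7)=-2.8000
Confirm numerically:
  x=-2.137: |R|=0.63719 <1
  x=-1.902: |R|=0.49562 <1
  x=-1.718: |R|=0.37944 <1
  x=-1.271: |R|=0.07569 <1
  x=-3.341: |R|=1.26158 >1
  x=-3.323: |R|=1.25332 >1
  x=-3.108: |R|=1.15235 >1
Stable set (-2.8000, 0).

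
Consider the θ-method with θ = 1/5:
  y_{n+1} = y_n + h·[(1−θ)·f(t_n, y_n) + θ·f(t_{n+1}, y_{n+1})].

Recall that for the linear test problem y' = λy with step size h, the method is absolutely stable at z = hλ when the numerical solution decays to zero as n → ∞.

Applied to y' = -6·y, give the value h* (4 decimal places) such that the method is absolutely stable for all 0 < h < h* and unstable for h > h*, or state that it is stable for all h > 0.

On y'=λy, z=hλ:
  y_{n+1} = y_n + z·[4/5·y_n + 1/5·y_{n+1}] ⇒ (1 − 1/5z)y_{n+1} = (1 + 4/5z)y_n
  so R(z) = (1 + 4/5z)/(1 − 1/5z).

Boundary: |R(x)|=1, x<0.
x=-0.67: |R|=0.4092
R=−1: 1+4/5x = −1+1/5x ⇒ -3/5x=2 ⇒ x=2/(-3/5)=-3.3333
Confirm numerically:
  x=-3.225: |R|=0.96049 <1
  x=-2.934: |R|=0.84900 <1
  x=-1.905: |R|=0.37944 <1
  x=-1.493: |R|=0.14970 <1
  x=-3.580: |R|=1.08625 >1
  x=-3.361: |R|=1.00993 >1
Interval (-3.3333, 0).

(-3.3333,0); λ=-6 ⇒ h* = (10/3)/6 = 0.5556.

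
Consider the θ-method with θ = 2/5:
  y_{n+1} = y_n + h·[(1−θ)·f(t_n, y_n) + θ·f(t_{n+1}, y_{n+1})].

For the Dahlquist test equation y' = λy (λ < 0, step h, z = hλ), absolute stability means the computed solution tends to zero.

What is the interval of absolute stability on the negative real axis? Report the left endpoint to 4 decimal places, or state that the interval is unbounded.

Set f=λy, z=hλ:
  y_{n+1} = y_n + z·[3/5·y_n + 2/5·y_{n+1}] ⇒ (1 − 2/5z)y_{n+1} = (1 + 3/5z)y_n
  Hence R(z) = (1 + 3/5z)/(1 − 2/5z).

Solve |R(x)|<1 on ℝ⁻.
x=-1.14: |R|=0.2170
R=−1: 1+3/5x = −1+2/5x ⇒ -1/5x=2 ⇒ x=2/(-1/5)=-10.0000
Confirm numerically:
  x=-9.841: |R|=0.99356 <1
  x=-6.103: |R|=0.77351 <1
  x=-5.318: |R|=0.70056 <1
  x=-10.375: |R|=1.01456 >1
  x=-10.174: |R|=1.00686 >1
Interval (-10.0000, 0).

(-10.0000, 0).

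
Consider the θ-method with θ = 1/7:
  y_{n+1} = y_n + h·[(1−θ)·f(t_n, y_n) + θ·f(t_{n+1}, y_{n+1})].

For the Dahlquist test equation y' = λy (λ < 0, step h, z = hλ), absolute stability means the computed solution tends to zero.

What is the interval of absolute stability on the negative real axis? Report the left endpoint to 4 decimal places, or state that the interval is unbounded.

With y'=λy (z=hλ):
  y_{n+1} = y_n + z·[6/7·y_n + 1/7·y_{n+1}] ⇒ (1 − 1/7z)y_{n+1} = (1 + 6/7z)y_n
  ⇒ R(z) = (1 + 6/7z)/(1 − 1/7z).

Find x<0 with |R(x)|<1.
x=-1.39: |R|=0.1597
R=−1: 1+6/7x = −1+1/7x ⇒ -5/7x=2 ⇒ x=2/(-5/7)=-2.8000
Confirm numerically:
  x=-2.559: |R|=0.87394 <1
  x=-2.089: |R|=0.60887 <1
  x=-1.921: |R|=0.50734 <1
  x=-3.204: |R|=1.19796 >1
  x=-3.196: |R|=1.19419 >1
  x=-3.077: |R|=1.13744 >1
Stable set (-2.8000, 0).

(-2.8000, 0).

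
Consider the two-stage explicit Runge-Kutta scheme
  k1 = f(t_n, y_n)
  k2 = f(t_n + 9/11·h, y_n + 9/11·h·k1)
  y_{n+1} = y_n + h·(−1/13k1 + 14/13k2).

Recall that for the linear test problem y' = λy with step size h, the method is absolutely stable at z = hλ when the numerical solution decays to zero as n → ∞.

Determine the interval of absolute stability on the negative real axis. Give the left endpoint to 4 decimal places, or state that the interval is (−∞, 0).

With y'=λy (z=hλ):
  k1=λy_n ⇒ h·k1=z·y_n;  k2=λ(1+9/11z)y_n ⇒ h·k2=z(1+9/11z)y_n
  y_{n+1}/y_n = 1 − 1/13z + 14/13z(1+9/11z) = 1 + z + 126/143z²
  R(z) = 1 + z + 126/143z².

Solve |R(x)|<1 on ℝ⁻.
x=-0.97: |R|=0.8590
R=1: x+126/143x²=0 ⇒ x=−143/126=-1.1349; min R=1−1/(4·126/143)=0.7163>−1
Confirm numerically:
  x=-1.010: |R|=0.88883 <1
  x=-0.893: |R|=0.80965 <1
  x=-0.866: |R|=0.79480 <1
  x=-0.573: |R|=0.71630 <1
  x=-1.267: |R|=1.14745 >1
  x=-1.223: |R|=1.09492 >1
Stable set (-1.1349, 0).

z∈(-1.1349,0).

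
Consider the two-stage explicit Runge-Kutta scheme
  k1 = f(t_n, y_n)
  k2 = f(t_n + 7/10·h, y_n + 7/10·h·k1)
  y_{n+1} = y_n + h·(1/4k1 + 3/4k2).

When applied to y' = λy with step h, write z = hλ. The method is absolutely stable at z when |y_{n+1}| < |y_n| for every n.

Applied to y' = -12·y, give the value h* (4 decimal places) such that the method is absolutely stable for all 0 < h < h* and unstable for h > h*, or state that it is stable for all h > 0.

(-1.9048,0); λ=-12 ⇒ h* = (40/21)/12 = 0.1587.

On y'=λy, z=hλ:
  k1=λy_n ⇒ h·k1=z·y_n;  k2=λ(1+7/10z)y_n ⇒ h·k2=z(1+7/10z)y_n
  y_{n+1}/y_n = 1 + 1/4z + 3/4z(1+7/10z) = 1 + z + 21/40z²
  Hence R(z) = 1 + z + 21/40z².

Boundary: |R(x)|=1, x<0.
x=-1.46: |R|=0.6591
R=1: x+21/40x²=0 ⇒ x=−40/21=-1.9048; min R=1−1/(4·21/40)=0.5238>−1
Confirm numerically:
  x=-1.743: |R|=0.85198 <1
  x=-1.448: |R|=0.65277 <1
  x=-1.315: |R|=0.59284 <1
  x=-0.938: |R|=0.52392 <1
  x=-2.198: |R|=1.33838 >1
  x=-2.089: |R|=1.20206 >1
Interval (-1.9048, 0).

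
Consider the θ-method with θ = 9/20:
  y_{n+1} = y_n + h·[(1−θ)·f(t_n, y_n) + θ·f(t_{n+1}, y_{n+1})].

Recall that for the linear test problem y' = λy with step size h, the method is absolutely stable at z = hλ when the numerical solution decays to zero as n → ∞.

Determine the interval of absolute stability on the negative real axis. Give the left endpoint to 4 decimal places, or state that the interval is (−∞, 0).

Set f=λy, z=hλ:
  y_{n+1} = y_n + z·[11/20·y_n + 9/20·y_{n+1}] ⇒ (1 − 9/20z)y_{n+1} = (1 + 11/20z)y_n
  ⇒ R(z) = (1 + 11/20z)/(1 − 9/20z).

Solve |R(x)|<1 on ℝ⁻.
x=-0.5: |R|=0.5918
R=−1: 1+11/20x = −1+9/20x ⇒ -1/10x=2 ⇒ x=2/(-1/10)=-20.0000
Confirm numerically:
  x=-17.862: |R|=0.97634 <1
  x=-13.389: |R|=0.90589 <1
  x=-10.447: |R|=0.83244 <1
  x=-8.761: |R|=0.77260 <1
  x=-20.423: |R|=1.00415 >1
  x=-20.414: |R|=1.00406 >1
  x=-20.052: |R|=1.00052 >1
Stable set (-20.0000, 0).

(-20.0000, 0).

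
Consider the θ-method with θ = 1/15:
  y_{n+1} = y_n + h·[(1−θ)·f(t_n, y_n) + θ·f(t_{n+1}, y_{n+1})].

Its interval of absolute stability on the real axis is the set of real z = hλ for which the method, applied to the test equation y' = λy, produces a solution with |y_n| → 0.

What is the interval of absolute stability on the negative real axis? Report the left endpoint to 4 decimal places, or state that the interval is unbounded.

z∈(-2.3077,0).

Test eqn y'=λy, z=hλ:
  y_{n+1} = y_n + z·[14/15·y_n + 1/15·y_{n+1}] ⇒ (1 − 1/15z)y_{n+1} = (1 + 14/15z)y_n
  so R(z) = (1 + 14/15z)/(1 − 1/15z).

Find x<0 with |R(x)|<1.
x=-0.79: |R|=0.2495
R=−1: 1+14/15x = −1+1/15x ⇒ -13/15x=2 ⇒ x=2/(-13/15)=-2.3077
Confirm numerically:
  x=-1.867: |R|=0.66034 <1
  x=-1.828: |R|=0.62943 <1
  x=-1.789: |R|=0.59837 <1
  x=-1.592: |R|=0.43925 <1
  x=-2.600: |R|=1.21591 >1
  x=-2.528: |R|=1.16340 >1
  x=-2.455: |R|=1.10971 >1
Interval (-2.3077, 0).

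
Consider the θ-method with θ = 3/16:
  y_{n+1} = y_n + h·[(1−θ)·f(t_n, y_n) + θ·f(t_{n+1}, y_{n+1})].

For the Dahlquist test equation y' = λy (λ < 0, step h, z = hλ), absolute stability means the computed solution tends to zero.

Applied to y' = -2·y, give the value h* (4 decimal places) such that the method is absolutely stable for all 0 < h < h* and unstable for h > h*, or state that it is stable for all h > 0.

On y'=λy, z=hλ:
  y_{n+1} = y_n + z·[13/16·y_n + 3/16·y_{n+1}] ⇒ (1 − 3/16z)y_{n+1} = (1 + 13/16z)y_n
  Hence R(z) = (1 + 13/16z)/(1 − 3/16z).

Boundary: |R(x)|=1, x<0.
x=-1.11: |R|=0.0812
R=−1: 1+13/16x = −1+3/16x ⇒ -5/8x=2 ⇒ x=2/(-5/8)=-3.2000
Confirm numerically:
  x=-3.016: |R|=0.92654 <1
  x=-2.671: |R|=0.77970 <1
  x=-2.351: |R|=0.63172 <1
  x=-3.698: |R|=1.18380 >1
  x=-3.608: |R|=1.15210 >1
  x=-3.348: |R|=1.05683 >1
So |R|<1 on (-3.2000, 0).

(-3.2000,0); λ=-2 ⇒ h* = (16/5)/2 = 1.6000.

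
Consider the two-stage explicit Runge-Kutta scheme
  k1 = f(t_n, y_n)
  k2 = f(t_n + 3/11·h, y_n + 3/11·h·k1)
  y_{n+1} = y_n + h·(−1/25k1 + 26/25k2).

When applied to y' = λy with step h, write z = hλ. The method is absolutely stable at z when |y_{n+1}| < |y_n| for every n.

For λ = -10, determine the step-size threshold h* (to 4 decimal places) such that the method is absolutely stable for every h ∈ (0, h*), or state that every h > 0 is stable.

(-3.5256,0); λ=-10 ⇒ h* = (275/78)/10 = 0.3526.

On y'=λy, z=hλ:
  k1=λy_n ⇒ h·k1=z·y_n;  k2=λ(1+3/11z)y_n ⇒ h·k2=z(1+3/11z)y_n
  y_{n+1}/y_n = 1 − 1/25z + 26/25z(1+3/11z) = 1 + z + 78/275z²
  R(z) = 1 + z + 78/275z².

Find x<0 with |R(x)|<1.
x=-0.41: |R|=0.6377
R=1: x+78/275x²=0 ⇒ x=−275/78=-3.5256; min R=1−1/(4·78/275)=0.1186>−1
Confirm numerically:
  x=-3.071: |R|=0.60399 <1
  x=-2.617: |R|=0.32554 <1
  x=-1.415: |R|=0.15290 <1
  x=-3.734: |R|=1.22067 >1
  x=-3.667: |R|=1.14703 >1
  x=-3.589: |R|=1.06450 >1
Stable set (-3.5256, 0).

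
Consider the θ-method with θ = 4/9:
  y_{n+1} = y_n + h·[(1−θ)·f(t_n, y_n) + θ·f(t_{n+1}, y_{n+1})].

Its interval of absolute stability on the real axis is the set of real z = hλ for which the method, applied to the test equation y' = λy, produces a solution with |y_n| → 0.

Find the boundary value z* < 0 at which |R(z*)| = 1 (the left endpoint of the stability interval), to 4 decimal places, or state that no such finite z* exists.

Set f=λy, z=hλ:
  y_{n+1} = y_n + z·[5/9·y_n + 4/9·y_{n+1}] ⇒ (1 − 4/9z)y_{n+1} = (1 + 5/9z)y_n
  Hence R(z) = (1 + 5/9z)/(1 − 4/9z).

Solve |R(x)|<1 on ℝ⁻.
x=-0.9: |R|=0.3571
R=−1: 1+5/9x = −1+4/9x ⇒ -1/9x=2 ⇒ x=2/(-1/9)=-18.0000
Confirm numerically:
  x=-17.363: |R|=0.99188 <1
  x=-14.184: |R|=0.94195 <1
  x=-9.649: |R|=0.82454 <1
  x=-18.497: |R|=1.00599 >1
  x=-18.228: |R|=1.00278 >1
  x=-18.090: |R|=1.00111 >1
Stable set (-18.0000, 0).

left endpoint -18.0000.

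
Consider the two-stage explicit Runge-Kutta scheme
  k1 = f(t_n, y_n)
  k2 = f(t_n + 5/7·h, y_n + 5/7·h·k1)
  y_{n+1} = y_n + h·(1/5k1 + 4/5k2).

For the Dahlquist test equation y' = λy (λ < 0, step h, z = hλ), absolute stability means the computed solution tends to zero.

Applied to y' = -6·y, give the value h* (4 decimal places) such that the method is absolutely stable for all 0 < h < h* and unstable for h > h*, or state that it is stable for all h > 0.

(-1.7500,0); λ=-6 ⇒ h* = (7/4)/6 = 0.2917.

Set f=λy, z=hλ:
  k1=λy_n ⇒ h·k1=z·y_n;  k2=λ(1+5/7z)y_n ⇒ h·k2=z(1+5/7z)y_n
  y_{n+1}/y_n = 1 + 1/5z + 4/5z(1+5/7z) = 1 + z + 4/7z²
  R(z) = 1 + z + 4/7z².

Find x<0 with |R(x)|<1.
x=-0.71: |R|=0.5781
R=1: x+4/7x²=0 ⇒ x=−7/4=-1.7500; min R=1−1/(4·4/7)=0.5625>−1
Confirm numerically:
  x=-1.703: |R|=0.95426 <1
  x=-1.560: |R|=0.83063 <1
  x=-1.130: |R|=0.59966 <1
  x=-2.278: |R|=1.68731 >1
  x=-2.262: |R|=1.66180 >1
  x=-2.063: |R|=1.36898 >1
Stable set (-1.7500, 0).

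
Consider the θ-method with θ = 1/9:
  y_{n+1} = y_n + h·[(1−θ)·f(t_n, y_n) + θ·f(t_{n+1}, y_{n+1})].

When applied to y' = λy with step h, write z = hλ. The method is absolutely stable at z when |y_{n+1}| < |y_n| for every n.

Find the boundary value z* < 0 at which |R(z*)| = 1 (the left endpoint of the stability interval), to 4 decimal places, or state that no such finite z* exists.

Test eqn y'=λy, z=hλ:
  y_{n+1} = y_n + z·[8/9·y_n + 1/9·y_{n+1}] ⇒ (1 − 1/9z)y_{n+1} = (1 + 8/9z)y_n
  Hence R(z) = (1 + 8/9z)/(1 − 1/9z).

Solve |R(x)|<1 on ℝ⁻.
x=-1.21: |R|=0.0666
R=−1: 1+8/9x = −1+1/9x ⇒ -7/9x=2 ⇒ x=2/(-7/9)=-2.5714
Confirm numerically:
  x=-2.447: |R|=0.92391 <1
  x=-2.196: |R|=0.76527 <1
  x=-1.869: |R|=0.54761 <1
  x=-3.048: |R|=1.27689 >1
  x=-3.024: |R|=1.26347 >1
  x=-2.660: |R|=1.05317 >1
So |R|<1 on (-2.5714, 0).

z* = -2.5714.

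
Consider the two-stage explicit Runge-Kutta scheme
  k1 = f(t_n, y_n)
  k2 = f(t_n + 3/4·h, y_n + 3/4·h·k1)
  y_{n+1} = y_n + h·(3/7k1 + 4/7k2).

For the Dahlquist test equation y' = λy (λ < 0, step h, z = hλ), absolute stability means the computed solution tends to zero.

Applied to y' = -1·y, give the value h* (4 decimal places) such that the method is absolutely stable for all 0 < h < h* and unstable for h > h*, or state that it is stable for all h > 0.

With y'=λy (z=hλ):
  k1=λy_n ⇒ h·k1=z·y_n;  k2=λ(1+3/4z)y_n ⇒ h·k2=z(1+3/4z)y_n
  y_{n+1}/y_n = 1 + 3/7z + 4/7z(1+3/4z) = 1 + z + 3/7z²
  R(z) = 1 + z + 3/7z².

Boundary: |R(x)|=1, x<0.
x=-1.14: |R|=0.4170
R=1: x+3/7x²=0 ⇒ x=−7/3=-2.3333; min R=1−1/(4·3/7)=0.4167>−1
Confirm numerically:
  x=-2.224: |R|=0.89579 <1
  x=-1.473: |R|=0.45688 <1
  x=-1.075: |R|=0.42027 <1
  x=-1.072: |R|=0.42051 <1
  x=-2.932: |R|=1.75227 >1
  x=-2.781: |R|=1.53355 >1
So |R|<1 on (-2.3333, 0).

(-2.3333,0); λ=-1 ⇒ h* = (7/3)/1 = 2.3333.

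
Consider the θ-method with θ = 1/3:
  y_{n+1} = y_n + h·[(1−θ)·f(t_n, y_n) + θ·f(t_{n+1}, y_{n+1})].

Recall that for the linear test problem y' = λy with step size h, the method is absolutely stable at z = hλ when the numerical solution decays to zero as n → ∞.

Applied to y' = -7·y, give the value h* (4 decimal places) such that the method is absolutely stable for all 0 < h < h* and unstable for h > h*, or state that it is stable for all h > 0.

(-6.0000,0); λ=-7 ⇒ h* = (6)/7 = 0.8571.

On y'=λy, z=hλ:
  y_{n+1} = y_n + z·[2/3·y_n + 1/3·y_{n+1}] ⇒ (1 − 1/3z)y_{n+1} = (1 + 2/3z)y_n
  Hence R(z) = (1 + 2/3z)/(1 − 1/3z).

Need |R(x)|<1, x<0.
x=-1.68: |R|=0.0769
R=−1: 1+2/3x = −1+1/3x ⇒ -1/3x=2 ⇒ x=2/(-1/3)=-6.0000
Confirm numerically:
  x=-5.931: |R|=0.99227 <1
  x=-4.231: |R|=0.75536 <1
  x=-4.115: |R|=0.73507 <1
  x=-3.136: |R|=0.53325 <1
  x=-6.444: |R|=1.04701 >1
  x=-6.293: |R|=1.03153 >1
  x=-6.154: |R|=1.01682 >1
Stable set (-6.0000, 0).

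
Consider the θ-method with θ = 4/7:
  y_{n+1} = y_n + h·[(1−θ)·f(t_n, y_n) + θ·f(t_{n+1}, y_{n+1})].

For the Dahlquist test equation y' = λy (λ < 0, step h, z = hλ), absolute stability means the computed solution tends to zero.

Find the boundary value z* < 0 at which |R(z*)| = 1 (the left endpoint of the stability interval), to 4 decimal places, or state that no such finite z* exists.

Set f=λy, z=hλ:
  y_{n+1} = y_n + z·[3/7·y_n + 4/7·y_{n+1}] ⇒ (1 − 4/7z)y_{n+1} = (1 + 3/7z)y_n
  so R(z) = (1 + 3/7z)/(1 − 4/7z).

Solve |R(x)|<1 on ℝ⁻.
x=-1.31: |R|=0.2508
x=-2: |R|=0.0667
x=-10: |R|=0.4894
x=-100: |R|=0.7199
θ=4/7≥1/2 ⇒ |1+3/7x|<|1−4/7x| ∀x<0 ⇒ unbounded interval.

interval (−∞, 0).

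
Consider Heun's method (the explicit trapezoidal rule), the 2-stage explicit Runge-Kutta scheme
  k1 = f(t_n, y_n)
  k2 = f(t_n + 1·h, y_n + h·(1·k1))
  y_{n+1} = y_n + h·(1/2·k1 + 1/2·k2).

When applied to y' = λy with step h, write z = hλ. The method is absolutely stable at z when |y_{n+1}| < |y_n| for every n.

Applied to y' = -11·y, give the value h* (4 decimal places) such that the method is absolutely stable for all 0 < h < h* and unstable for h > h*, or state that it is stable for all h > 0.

On y'=λy, z=hλ:
  order 2, 2-stage ⇒ R(z)=1+z+z^2/2
  (e.g. R(-1.59)=0.67405, |R|=0.67405)

Need |R(x)|<1, x<0.
x=-1.59: |R|=0.6741
|R(-1.7)|=0.7450 |R(-0.66)|=0.5578 |R(-0.55)|=0.6013
Bisect:
  x_lo=-2.7979 |R|=2.1161  x_hi=-0.1350 |R|=0.8741
  mid=-1.46644 |R|=0.60879 →hi
  mid=-2.13215 |R|=1.14088 →lo
  mid=-1.79930 |R|=0.81944 →hi
  mid=-1.96573 |R|=0.96631 →hi
  mid=-2.04894 |R|=1.05014 →lo
  mid=-2.00733 |R|=1.00736 →lo
  mid=-1.98653 |R|=0.98662 →hi
  mid=-1.99693 |R|=0.99694 →hi
  mid=-2.00213 |R|=1.00213 →lo
  ...
  [-2.00002,-1.99986] ⇒ x*=-2.0000
Stable set (-2.0000, 0).

(-2.0000,0); λ=-11 ⇒ h* = 0.1818.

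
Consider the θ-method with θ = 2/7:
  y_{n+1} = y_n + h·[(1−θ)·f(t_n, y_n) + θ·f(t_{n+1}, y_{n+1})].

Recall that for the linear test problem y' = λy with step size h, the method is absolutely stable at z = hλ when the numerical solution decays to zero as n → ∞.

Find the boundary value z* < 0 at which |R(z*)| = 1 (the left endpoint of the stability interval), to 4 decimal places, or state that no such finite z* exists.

z* = -4.6667.

On y'=λy, z=hλ:
  y_{n+1} = y_n + z·[5/7·y_n + 2/7·y_{n+1}] ⇒ (1 − 2/7z)y_{n+1} = (1 + 5/7z)y_n
  R(z) = (1 + 5/7z)/(1 − 2/7z).

Need |R(x)|<1, x<0.
x=-0.63: |R|=0.4661
R=−1: 1+5/7x = −1+2/7x ⇒ -3/7x=2 ⇒ x=2/(-3/7)=-4.6667
Confirm numerically:
  x=-4.350: |R|=0.93949 <1
  x=-4.087: |R|=0.88540 <1
  x=-3.160: |R|=0.66066 <1
  x=-5.209: |R|=1.09341 >1
  x=-4.720: |R|=1.00973 >1
So |R|<1 on (-4.6667, 0).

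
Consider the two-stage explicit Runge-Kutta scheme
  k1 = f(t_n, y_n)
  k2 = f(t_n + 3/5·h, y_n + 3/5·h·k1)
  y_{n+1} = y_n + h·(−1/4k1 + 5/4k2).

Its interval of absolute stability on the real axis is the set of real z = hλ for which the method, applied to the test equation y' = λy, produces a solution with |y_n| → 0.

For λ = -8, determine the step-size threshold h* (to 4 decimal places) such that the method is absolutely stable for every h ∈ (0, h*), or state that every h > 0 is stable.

(-1.3333,0); λ=-8 ⇒ h* = (4/3)/8 = 0.1667.

Test eqn y'=λy, z=hλ:
  k1=λy_n ⇒ h·k1=z·y_n;  k2=λ(1+3/5z)y_n ⇒ h·k2=z(1+3/5z)y_n
  y_{n+1}/y_n = 1 − 1/4z + 5/4z(1+3/5z) = 1 + z + 3/4z²
  R(z) = 1 + z + 3/4z².

Find x<0 with |R(x)|<1.
x=-1.38: |R|=1.0483
R=1: x+3/4x²=0 ⇒ x=−4/3=-1.3333; min R=1−1/(4·3/4)=0.6667>−1
Confirm numerically:
  x=-1.225: |R|=0.90047 <1
  x=-1.094: |R|=0.80363 <1
  x=-0.757: |R|=0.67279 <1
  x=-1.642: |R|=1.38012 >1
  x=-1.423: |R|=1.09570 >1
  x=-1.385: |R|=1.05367 >1
Interval (-1.3333, 0).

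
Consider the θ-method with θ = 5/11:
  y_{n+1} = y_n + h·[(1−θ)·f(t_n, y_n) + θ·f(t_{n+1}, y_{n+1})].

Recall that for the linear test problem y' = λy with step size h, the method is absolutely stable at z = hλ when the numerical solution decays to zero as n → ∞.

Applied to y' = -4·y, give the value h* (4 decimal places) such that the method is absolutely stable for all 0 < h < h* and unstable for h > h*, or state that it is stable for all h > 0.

(-22.0000,0); λ=-4 ⇒ h* = (22)/4 = 5.5000.

Set f=λy, z=hλ:
  y_{n+1} = y_n + z·[6/11·y_n + 5/11·y_{n+1}] ⇒ (1 − 5/11z)y_{n+1} = (1 + 6/11z)y_n
  Hence R(z) = (1 + 6/11z)/(1 − 5/11z).

Solve |R(x)|<1 on ℝ⁻.
x=-1.15: |R|=0.2448
R=−1: 1+6/11x = −1+5/11x ⇒ -1/11x=2 ⇒ x=2/(-1/11)=-22.0000
Confirm numerically:
  x=-16.942: |R|=0.94715 <1
  x=-16.818: |R|=0.94550 <1
  x=-11.748: |R|=0.85300 <1
  x=-10.619: |R|=0.82244 <1
  x=-22.560: |R|=1.00452 >1
  x=-22.053: |R|=1.00044 >1
Interval (-22.0000, 0).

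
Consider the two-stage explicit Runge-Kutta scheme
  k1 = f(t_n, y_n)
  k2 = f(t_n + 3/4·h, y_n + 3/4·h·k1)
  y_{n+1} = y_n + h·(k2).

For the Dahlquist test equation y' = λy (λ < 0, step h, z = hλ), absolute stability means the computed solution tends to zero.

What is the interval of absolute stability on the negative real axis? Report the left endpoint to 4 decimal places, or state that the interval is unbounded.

Set f=λy, z=hλ:
  k1=λy_n ⇒ h·k1=z·y_n;  k2=λ(1+3/4z)y_n ⇒ h·k2=z(1+3/4z)y_n
  y_{n+1}/y_n = 1 + z(1+3/4z) = 1 + z + 3/4z²
  ⇒ R(z) = 1 + z + 3/4z².

Need |R(x)|<1, x<0.
x=-1.47: |R|=1.1507
R=1: x+3/4x²=0 ⇒ x=−4/3=-1.3333; min R=1−1/(4·3/4)=0.6667>−1
Confirm numerically:
  x=-1.151: |R|=0.84260 <1
  x=-0.854: |R|=0.69299 <1
  x=-0.677: |R|=0.66675 <1
  x=-0.601: |R|=0.66990 <1
  x=-1.894: |R|=1.79643 >1
  x=-1.539: |R|=1.23739 >1
  x=-1.473: |R|=1.15430 >1
Stable set (-1.3333, 0).

z∈(-1.3333,0).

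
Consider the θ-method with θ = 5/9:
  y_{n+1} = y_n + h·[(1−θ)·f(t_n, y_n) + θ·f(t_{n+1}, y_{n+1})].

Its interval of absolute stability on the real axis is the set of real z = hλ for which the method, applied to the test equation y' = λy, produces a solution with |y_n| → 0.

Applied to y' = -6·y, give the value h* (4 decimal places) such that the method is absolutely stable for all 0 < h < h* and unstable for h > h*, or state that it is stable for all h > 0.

(−∞, 0) — no finite endpoint. Any h>0 works for λ=-6.

On y'=λy, z=hλ:
  y_{n+1} = y_n + z·[4/9·y_n + 5/9·y_{n+1}] ⇒ (1 − 5/9z)y_{n+1} = (1 + 4/9z)y_n
  so R(z) = (1 + 4/9z)/(1 − 5/9z).

Find x<0 with |R(x)|<1.
x=-0.32: |R|=0.7283
x=-2: |R|=0.0526
x=-10: |R|=0.5254
x=-100: |R|=0.7682
θ=5/9≥1/2 ⇒ |1+4/9x|<|1−5/9x| ∀x<0 ⇒ unbounded interval.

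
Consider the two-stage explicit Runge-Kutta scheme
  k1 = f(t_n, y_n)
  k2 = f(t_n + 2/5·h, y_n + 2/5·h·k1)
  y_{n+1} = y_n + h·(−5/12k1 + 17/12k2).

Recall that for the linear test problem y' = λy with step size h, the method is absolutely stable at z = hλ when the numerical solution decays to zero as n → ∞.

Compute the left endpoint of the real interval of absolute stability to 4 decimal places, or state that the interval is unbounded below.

z* = -1.7647.

With y'=λy (z=hλ):
  k1=λy_n ⇒ h·k1=z·y_n;  k2=λ(1+2/5z)y_n ⇒ h·k2=z(1+2/5z)y_n
  y_{n+1}/y_n = 1 − 5/12z + 17/12z(1+2/5z) = 1 + z + 17/30z²
  Hence R(z) = 1 + z + 17/30z².

Solve |R(x)|<1 on ℝ⁻.
x=-0.96: |R|=0.5622
R=1: x+17/30x²=0 ⇒ x=−30/17=-1.7647; min R=1−1/(4·17/30)=0.5588>−1
Confirm numerically:
  x=-1.424: |R|=0.72507 <1
  x=-0.909: |R|=0.55923 <1
  x=-0.777: |R|=0.56511 <1
  x=-2.080: |R|=1.37163 >1
  x=-2.079: |R|=1.37027 >1
So |R|<1 on (-1.7647, 0).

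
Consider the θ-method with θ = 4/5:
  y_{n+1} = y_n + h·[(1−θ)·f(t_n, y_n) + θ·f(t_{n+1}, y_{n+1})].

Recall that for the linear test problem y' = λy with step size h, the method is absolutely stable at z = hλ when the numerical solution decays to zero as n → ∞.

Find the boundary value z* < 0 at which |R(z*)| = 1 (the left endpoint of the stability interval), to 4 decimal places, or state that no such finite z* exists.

interval (−∞, 0).

On y'=λy, z=hλ:
  y_{n+1} = y_n + z·[1/5·y_n + 4/5·y_{n+1}] ⇒ (1 − 4/5z)y_{n+1} = (1 + 1/5z)y_n
  Hence R(z) = (1 + 1/5z)/(1 − 4/5z).

Boundary: |R(x)|=1, x<0.
x=-0.34: |R|=0.7327
x=-2: |R|=0.2308
x=-10: |R|=0.1111
x=-100: |R|=0.2346
θ=4/5≥1/2 ⇒ |1+1/5x|<|1−4/5x| ∀x<0 ⇒ unbounded interval.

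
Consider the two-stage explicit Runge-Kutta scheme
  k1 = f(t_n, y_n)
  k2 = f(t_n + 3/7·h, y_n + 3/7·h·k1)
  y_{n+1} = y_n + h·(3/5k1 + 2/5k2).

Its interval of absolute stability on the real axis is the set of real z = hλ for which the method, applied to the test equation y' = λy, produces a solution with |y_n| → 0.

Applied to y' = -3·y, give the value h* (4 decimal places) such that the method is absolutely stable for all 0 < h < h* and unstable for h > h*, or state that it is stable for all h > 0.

(-5.8333,0); λ=-3 ⇒ h* = (35/6)/3 = 1.9444.

On y'=λy, z=hλ:
  k1=λy_n ⇒ h·k1=z·y_n;  k2=λ(1+3/7z)y_n ⇒ h·k2=z(1+3/7z)y_n
  y_{n+1}/y_n = 1 + 3/5z + 2/5z(1+3/7z) = 1 + z + 6/35z²
  Hence R(z) = 1 + z + 6/35z².

Solve |R(x)|<1 on ℝ⁻.
x=-0.99: |R|=0.1780
R=1: x+6/35x²=0 ⇒ x=−35/6=-5.8333; min R=1−1/(4·6/35)=-0.4583>−1
Confirm numerically:
  x=-5.621: |R|=0.79540 <1
  x=-4.650: |R|=0.05671 <1
  x=-2.412: |R|=0.41467 <1
  x=-6.433: |R|=1.66131 >1
  x=-6.068: |R|=1.24411 >1
  x=-5.943: |R|=1.11173 >1
Stable set (-5.8333, 0).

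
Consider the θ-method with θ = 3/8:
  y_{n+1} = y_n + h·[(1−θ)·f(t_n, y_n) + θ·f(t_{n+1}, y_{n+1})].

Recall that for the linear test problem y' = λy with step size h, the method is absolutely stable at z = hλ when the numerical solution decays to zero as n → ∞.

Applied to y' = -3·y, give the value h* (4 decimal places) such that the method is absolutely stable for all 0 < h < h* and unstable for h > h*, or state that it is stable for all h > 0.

(-8.0000,0); λ=-3 ⇒ h* = (8)/3 = 2.6667.

Set f=λy, z=hλ:
  y_{n+1} = y_n + z·[5/8·y_n + 3/8·y_{n+1}] ⇒ (1 − 3/8z)y_{n+1} = (1 + 5/8z)y_n
  Hence R(z) = (1 + 5/8z)/(1 − 3/8z).

Find x<0 with |R(x)|<1.
x=-0.31: |R|=0.7223
R=−1: 1+5/8x = −1+3/8x ⇒ -1/4x=2 ⇒ x=2/(-1/4)=-8.0000
Confirm numerically:
  x=-6.871: |R|=0.92108 <1
  x=-4.137: |R|=0.62148 <1
  x=-3.633: |R|=0.53786 <1
  x=-3.394: |R|=0.49335 <1
  x=-8.576: |R|=1.03416 >1
  x=-8.567: |R|=1.03365 >1
  x=-8.485: |R|=1.02899 >1
So |R|<1 on (-8.0000, 0).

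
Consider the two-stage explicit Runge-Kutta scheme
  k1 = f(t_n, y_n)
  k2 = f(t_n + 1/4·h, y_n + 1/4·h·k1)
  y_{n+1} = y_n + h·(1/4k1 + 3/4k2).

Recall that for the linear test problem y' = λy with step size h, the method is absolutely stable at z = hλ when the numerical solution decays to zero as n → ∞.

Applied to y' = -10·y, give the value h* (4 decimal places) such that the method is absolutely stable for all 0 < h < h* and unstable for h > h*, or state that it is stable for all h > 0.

Set f=λy, z=hλ:
  k1=λy_n ⇒ h·k1=z·y_n;  k2=λ(1+1/4z)y_n ⇒ h·k2=z(1+1/4z)y_n
  y_{n+1}/y_n = 1 + 1/4z + 3/4z(1+1/4z) = 1 + z + 3/16z²
  so R(z) = 1 + z + 3/16z².

Find x<0 with |R(x)|<1.
x=-0.67: |R|=0.4142
R=1: x+3/16x²=0 ⇒ x=−16/3=-5.3333; min R=1−1/(4·3/16)=-0.3333>−1
Confirm numerically:
  x=-5.150: |R|=0.82297 <1
  x=-5.145: |R|=0.81832 <1
  x=-3.988: |R|=0.00597 <1
  x=-2.179: |R|=0.28874 <1
  x=-5.768: |R|=1.47009 >1
  x=-5.666: |R|=1.35342 >1
Stable set (-5.3333, 0).

(-5.3333,0); λ=-10 ⇒ h* = (16/3)/10 = 0.5333.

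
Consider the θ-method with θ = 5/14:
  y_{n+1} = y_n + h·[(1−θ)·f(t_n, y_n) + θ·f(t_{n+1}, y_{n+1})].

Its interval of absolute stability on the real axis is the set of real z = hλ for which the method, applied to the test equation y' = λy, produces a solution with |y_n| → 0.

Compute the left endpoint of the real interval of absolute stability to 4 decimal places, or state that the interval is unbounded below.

Test eqn y'=λy, z=hλ:
  y_{n+1} = y_n + z·[9/14·y_n + 5/14·y_{n+1}] ⇒ (1 − 5/14z)y_{n+1} = (1 + 9/14z)y_n
  Hence R(z) = (1 + 9/14z)/(1 − 5/14z).

Boundary: |R(x)|=1, x<0.
x=-0.48: |R|=0.5902
R=−1: 1+9/14x = −1+5/14x ⇒ -2/7x=2 ⇒ x=2/(-2/7)=-7.0000
Confirm numerically:
  x=-6.715: |R|=0.97604 <1
  x=-6.318: |R|=0.94016 <1
  x=-3.806: |R|=0.61320 <1
  x=-7.157: |R|=1.01261 >1
  x=-7.047: |R|=1.00382 >1
So |R|<1 on (-7.0000, 0).

left endpoint -7.0000.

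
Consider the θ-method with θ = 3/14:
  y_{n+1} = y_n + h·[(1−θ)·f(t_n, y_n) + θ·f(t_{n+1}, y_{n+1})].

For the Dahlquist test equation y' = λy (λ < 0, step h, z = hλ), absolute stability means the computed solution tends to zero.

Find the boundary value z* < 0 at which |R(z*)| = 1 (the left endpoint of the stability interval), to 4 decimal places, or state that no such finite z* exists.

With y'=λy (z=hλ):
  y_{n+1} = y_n + z·[11/14·y_n + 3/14·y_{n+1}] ⇒ (1 − 3/14z)y_{n+1} = (1 + 11/14z)y_n
  Hence R(z) = (1 + 11/14z)/(1 − 3/14z).

Find x<0 with |R(x)|<1.
x=-1.61: |R|=0.1970
R=−1: 1+11/14x = −1+3/14x ⇒ -4/7x=2 ⇒ x=2/(-4/7)=-3.5000
Confirm numerically:
  x=-2.895: |R|=0.78664 <1
  x=-2.695: |R|=0.70840 <1
  x=-2.158: |R|=0.47563 <1
  x=-1.908: |R|=0.35429 <1
  x=-3.867: |R|=1.11468 >1
  x=-3.697: |R|=1.06281 >1
So |R|<1 on (-3.5000, 0).

z* = -3.5000.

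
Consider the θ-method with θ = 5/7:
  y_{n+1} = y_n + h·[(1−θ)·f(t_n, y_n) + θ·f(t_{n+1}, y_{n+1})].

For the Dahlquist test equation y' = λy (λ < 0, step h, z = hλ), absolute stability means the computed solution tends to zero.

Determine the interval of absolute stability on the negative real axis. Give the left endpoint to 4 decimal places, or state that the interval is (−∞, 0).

(−∞, 0) — no finite endpoint.

Set f=λy, z=hλ:
  y_{n+1} = y_n + z·[2/7·y_n + 5/7·y_{n+1}] ⇒ (1 − 5/7z)y_{n+1} = (1 + 2/7z)y_n
  so R(z) = (1 + 2/7z)/(1 − 5/7z).

Solve |R(x)|<1 on ℝ⁻.
x=-0.43: |R|=0.6710
x=-2: |R|=0.1765
x=-10: |R|=0.2281
x=-100: |R|=0.3807
θ=5/7≥1/2 ⇒ |1+2/7x|<|1−5/7x| ∀x<0 ⇒ unbounded interval.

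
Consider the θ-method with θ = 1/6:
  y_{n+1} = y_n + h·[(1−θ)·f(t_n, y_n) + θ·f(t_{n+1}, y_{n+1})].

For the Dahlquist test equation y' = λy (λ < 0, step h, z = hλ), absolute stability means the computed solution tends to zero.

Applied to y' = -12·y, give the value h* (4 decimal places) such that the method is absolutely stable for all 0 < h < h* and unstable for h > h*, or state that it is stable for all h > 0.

Test eqn y'=λy, z=hλ:
  y_{n+1} = y_n + z·[5/6·y_n + 1/6·y_{n+1}] ⇒ (1 − 1/6z)y_{n+1} = (1 + 5/6z)y_n
  so R(z) = (1 + 5/6z)/(1 − 1/6z).

Need |R(x)|<1, x<0.
x=-1.25: |R|=0.0345
R=−1: 1+5/6x = −1+1/6x ⇒ -2/3x=2 ⇒ x=2/(-2/3)=-3.0000
Confirm numerically:
  x=-2.975: |R|=0.98886 <1
  x=-2.122: |R|=0.56759 <1
  x=-1.712: |R|=0.33195 <1
  x=-3.325: |R|=1.13941 >1
  x=-3.162: |R|=1.07073 >1
  x=-3.073: |R|=1.03218 >1
Interval (-3.0000, 0).

(-3.0000,0); λ=-12 ⇒ h* = (3)/12 = 0.2500.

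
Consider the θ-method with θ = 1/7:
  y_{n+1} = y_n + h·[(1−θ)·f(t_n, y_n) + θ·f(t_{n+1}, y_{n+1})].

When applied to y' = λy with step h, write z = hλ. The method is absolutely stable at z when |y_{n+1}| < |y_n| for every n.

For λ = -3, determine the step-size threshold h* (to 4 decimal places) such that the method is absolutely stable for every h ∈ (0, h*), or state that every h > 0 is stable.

(-2.8000,0); λ=-3 ⇒ h* = (14/5)/3 = 0.9333.

On y'=λy, z=hλ:
  y_{n+1} = y_n + z·[6/7·y_n + 1/7·y_{n+1}] ⇒ (1 − 1/7z)y_{n+1} = (1 + 6/7z)y_n
  R(z) = (1 + 6/7z)/(1 − 1/7z).

Need |R(x)|<1, x<0.
x=-0.31: |R|=0.7031
R=−1: 1+6/7x = −1+1/7x ⇒ -5/7x=2 ⇒ x=2/(-5/7)=-2.8000
Confirm numerically:
  x=-2.531: |R|=0.85888 <1
  x=-2.274: |R|=0.71641 <1
  x=-1.628: |R|=0.32082 <1
  x=-3.255: |R|=1.22184 >1
  x=-3.165: |R|=1.17954 >1
  x=-2.861: |R|=1.03093 >1
So |R|<1 on (-2.8000, 0).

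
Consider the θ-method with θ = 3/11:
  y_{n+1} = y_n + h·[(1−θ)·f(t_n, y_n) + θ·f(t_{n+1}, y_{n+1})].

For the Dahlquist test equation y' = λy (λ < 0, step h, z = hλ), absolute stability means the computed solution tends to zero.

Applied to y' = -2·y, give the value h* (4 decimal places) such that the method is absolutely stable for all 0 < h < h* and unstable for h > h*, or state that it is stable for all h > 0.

With y'=λy (z=hλ):
  y_{n+1} = y_n + z·[8/11·y_n + 3/11·y_{n+1}] ⇒ (1 − 3/11z)y_{n+1} = (1 + 8/11z)y_n
  R(z) = (1 + 8/11z)/(1 − 3/11z).

Solve |R(x)|<1 on ℝ⁻.
x=-0.34: |R|=0.6889
R=−1: 1+8/11x = −1+3/11x ⇒ -5/11x=2 ⇒ x=2/(-5/11)=-4.4000
Confirm numerically:
  x=-3.533: |R|=0.79930 <1
  x=-2.230: |R|=0.38666 <1
  x=-2.131: |R|=0.34773 <1
  x=-4.928: |R|=1.10239 >1
  x=-4.601: |R|=1.04052 >1
  x=-4.476: |R|=1.01556 >1
Interval (-4.4000, 0).

(-4.4000,0); λ=-2 ⇒ h* = (22/5)/2 = 2.2000.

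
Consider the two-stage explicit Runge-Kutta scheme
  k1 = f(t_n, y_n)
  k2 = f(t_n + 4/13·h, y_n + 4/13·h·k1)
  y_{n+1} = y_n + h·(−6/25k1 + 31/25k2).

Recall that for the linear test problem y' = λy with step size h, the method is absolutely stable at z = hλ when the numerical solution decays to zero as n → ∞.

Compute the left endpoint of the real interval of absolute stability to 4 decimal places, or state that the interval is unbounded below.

left endpoint -2.6210.

With y'=λy (z=hλ):
  k1=λy_n ⇒ h·k1=z·y_n;  k2=λ(1+4/13z)y_n ⇒ h·k2=z(1+4/13z)y_n
  y_{n+1}/y_n = 1 − 6/25z + 31/25z(1+4/13z) = 1 + z + 124/325z²
  R(z) = 1 + z + 124/325z².

Solve |R(x)|<1 on ℝ⁻.
x=-0.8: |R|=0.4442
R=1: x+124/325x²=0 ⇒ x=−325/124=-2.6210; min R=1−1/(4·124/325)=0.3448>−1
Confirm numerically:
  x=-2.128: |R|=0.59975 <1
  x=-1.192: |R|=0.35011 <1
  x=-1.127: |R|=0.35760 <1
  x=-3.197: |R|=1.70263 >1
  x=-3.110: |R|=1.58028 >1
Interval (-2.6210, 0).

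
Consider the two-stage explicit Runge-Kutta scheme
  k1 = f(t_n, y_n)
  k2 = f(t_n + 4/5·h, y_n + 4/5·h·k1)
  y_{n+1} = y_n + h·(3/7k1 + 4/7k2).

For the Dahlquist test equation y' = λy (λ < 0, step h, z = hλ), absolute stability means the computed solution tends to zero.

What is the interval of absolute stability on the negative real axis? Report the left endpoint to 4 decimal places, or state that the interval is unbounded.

With y'=λy (z=hλ):
  k1=λy_n ⇒ h·k1=z·y_n;  k2=λ(1+4/5z)y_n ⇒ h·k2=z(1+4/5z)y_n
  y_{n+1}/y_n = 1 + 3/7z + 4/7z(1+4/5z) = 1 + z + 16/35z²
  ⇒ R(z) = 1 + z + 16/35z².

Boundary: |R(x)|=1, x<0.
x=-0.6: |R|=0.5646
R=1: x+16/35x²=0 ⇒ x=−35/16=-2.1875; min R=1−1/(4·16/35)=0.4531>−1
Confirm numerically:
  x=-1.623: |R|=0.58117 <1
  x=-1.444: |R|=0.50921 <1
  x=-0.901: |R|=0.47011 <1
  x=-2.672: |R|=1.59181 >1
  x=-2.590: |R|=1.47656 >1
  x=-2.445: |R|=1.28781 >1
Stable set (-2.1875, 0).

z∈(-2.1875,0).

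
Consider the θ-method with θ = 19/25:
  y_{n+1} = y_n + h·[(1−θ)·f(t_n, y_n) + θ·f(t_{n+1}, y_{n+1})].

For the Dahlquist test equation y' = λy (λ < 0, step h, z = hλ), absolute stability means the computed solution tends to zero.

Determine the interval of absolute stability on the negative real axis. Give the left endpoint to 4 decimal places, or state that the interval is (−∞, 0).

On y'=λy, z=hλ:
  y_{n+1} = y_n + z·[6/25·y_n + 19/25·y_{n+1}] ⇒ (1 − 19/25z)y_{n+1} = (1 + 6/25z)y_n
  so R(z) = (1 + 6/25z)/(1 − 19/25z).

Boundary: |R(x)|=1, x<0.
x=-1.66: |R|=0.2660
x=-2: |R|=0.2063
x=-10: |R|=0.1628
x=-100: |R|=0.2987
θ=19/25≥1/2 ⇒ |1+6/25x|<|1−19/25x| ∀x<0 ⇒ stable on all of ℝ⁻.

(−∞, 0) — no finite endpoint.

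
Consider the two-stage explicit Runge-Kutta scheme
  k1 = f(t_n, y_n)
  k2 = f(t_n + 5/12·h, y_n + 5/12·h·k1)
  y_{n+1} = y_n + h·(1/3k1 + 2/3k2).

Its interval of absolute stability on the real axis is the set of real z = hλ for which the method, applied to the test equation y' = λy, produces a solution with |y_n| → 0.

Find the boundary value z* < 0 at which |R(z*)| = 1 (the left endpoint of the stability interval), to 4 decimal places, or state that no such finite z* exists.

Set f=λy, z=hλ:
  k1=λy_n ⇒ h·k1=z·y_n;  k2=λ(1+5/12z)y_n ⇒ h·k2=z(1+5/12z)y_n
  y_{n+1}/y_n = 1 + 1/3z + 2/3z(1+5/12z) = 1 + z + 5/18z²
  so R(z) = 1 + z + 5/18z².

Find x<0 with |R(x)|<1.
x=-1.03: |R|=0.2647
R=1: x+5/18x²=0 ⇒ x=−18/5=-3.6000; min R=1−1/(4·5/18)=0.1000>−1
Confirm numerically:
  x=-3.549: |R|=0.94972 <1
  x=-3.000: |R|=0.50000 <1
  x=-2.697: |R|=0.32350 <1
  x=-1.972: |R|=0.10822 <1
  x=-4.137: |R|=1.61710 >1
  x=-3.872: |R|=1.29255 >1
  x=-3.811: |R|=1.22337 >1
Interval (-3.6000, 0).

left endpoint -3.6000.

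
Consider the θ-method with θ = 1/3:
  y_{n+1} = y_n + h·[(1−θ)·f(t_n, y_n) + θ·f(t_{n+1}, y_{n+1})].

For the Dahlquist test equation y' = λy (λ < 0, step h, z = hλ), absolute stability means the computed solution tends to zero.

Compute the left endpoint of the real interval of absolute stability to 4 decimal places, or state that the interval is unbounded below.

Test eqn y'=λy, z=hλ:
  y_{n+1} = y_n + z·[2/3·y_n + 1/3·y_{n+1}] ⇒ (1 − 1/3z)y_{n+1} = (1 + 2/3z)y_n
  ⇒ R(z) = (1 + 2/3z)/(1 − 1/3z).

Solve |R(x)|<1 on ℝ⁻.
x=-1.07: |R|=0.2113
R=−1: 1+2/3x = −1+1/3x ⇒ -1/3x=2 ⇒ x=2/(-1/3)=-6.0000
Confirm numerically:
  x=-5.295: |R|=0.91501 <1
  x=-4.930: |R|=0.86507 <1
  x=-4.182: |R|=0.74687 <1
  x=-2.480: |R|=0.35766 <1
  x=-6.505: |R|=1.05313 >1
  x=-6.375: |R|=1.04000 >1
  x=-6.333: |R|=1.03568 >1
Interval (-6.0000, 0).

left endpoint -6.0000.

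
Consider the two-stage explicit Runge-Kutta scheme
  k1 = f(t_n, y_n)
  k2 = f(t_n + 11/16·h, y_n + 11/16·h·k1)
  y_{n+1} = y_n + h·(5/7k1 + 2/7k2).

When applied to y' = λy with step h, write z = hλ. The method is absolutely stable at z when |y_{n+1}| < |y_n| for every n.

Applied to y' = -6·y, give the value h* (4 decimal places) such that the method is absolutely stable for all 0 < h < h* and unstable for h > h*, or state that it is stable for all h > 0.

(-5.0909,0); λ=-6 ⇒ h* = (56/11)/6 = 0.8485.

On y'=λy, z=hλ:
  k1=λy_n ⇒ h·k1=z·y_n;  k2=λ(1+11/16z)y_n ⇒ h·k2=z(1+11/16z)y_n
  y_{n+1}/y_n = 1 + 5/7z + 2/7z(1+11/16z) = 1 + z + 11/56z²
  so R(z) = 1 + z + 11/56z².

Solve |R(x)|<1 on ℝ⁻.
x=-1.76: |R|=0.1515
R=1: x+11/56x²=0 ⇒ x=−56/11=-5.0909; min R=1−1/(4·11/56)=-0.2727>−1
Confirm numerically:
  x=-4.960: |R|=0.87246 <1
  x=-4.875: |R|=0.79325 <1
  x=-4.240: |R|=0.29131 <1
  x=-3.662: |R|=0.02784 <1
  x=-5.374: |R|=1.29883 >1
  x=-5.138: |R|=1.04753 >1
So |R|<1 on (-5.0909, 0).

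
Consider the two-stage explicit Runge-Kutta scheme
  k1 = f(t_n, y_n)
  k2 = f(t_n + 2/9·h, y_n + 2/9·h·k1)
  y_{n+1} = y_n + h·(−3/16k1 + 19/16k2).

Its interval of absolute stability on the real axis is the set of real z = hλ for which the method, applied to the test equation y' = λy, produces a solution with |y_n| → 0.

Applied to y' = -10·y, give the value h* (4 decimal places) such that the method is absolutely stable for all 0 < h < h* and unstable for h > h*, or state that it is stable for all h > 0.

(-3.7895,0); λ=-10 ⇒ h* = (72/19)/10 = 0.3789.

Test eqn y'=λy, z=hλ:
  k1=λy_n ⇒ h·k1=z·y_n;  k2=λ(1+2/9z)y_n ⇒ h·k2=z(1+2/9z)y_n
  y_{n+1}/y_n = 1 − 3/16z + 19/16z(1+2/9z) = 1 + z + 19/72z²
  Hence R(z) = 1 + z + 19/72z².

Boundary: |R(x)|=1, x<0.
x=-0.47: |R|=0.5883
R=1: x+19/72x²=0 ⇒ x=−72/19=-3.7895; min R=1−1/(4·19/72)=0.0526>−1
Confirm numerically:
  x=-3.509: |R|=0.74029 <1
  x=-2.792: |R|=0.26508 <1
  x=-2.740: |R|=0.24117 <1
  x=-2.358: |R|=0.10927 <1
  x=-4.347: |R|=1.63955 >1
  x=-4.176: |R|=1.42595 >1
Stable set (-3.7895, 0).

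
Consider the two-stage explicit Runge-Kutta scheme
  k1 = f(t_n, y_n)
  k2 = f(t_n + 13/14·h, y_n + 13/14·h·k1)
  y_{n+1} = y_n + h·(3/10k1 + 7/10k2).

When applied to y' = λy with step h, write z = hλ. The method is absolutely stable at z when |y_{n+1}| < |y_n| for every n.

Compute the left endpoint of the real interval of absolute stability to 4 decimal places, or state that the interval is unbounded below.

Test eqn y'=λy, z=hλ:
  k1=λy_n ⇒ h·k1=z·y_n;  k2=λ(1+13/14z)y_n ⇒ h·k2=z(1+13/14z)y_n
  y_{n+1}/y_n = 1 + 3/10z + 7/10z(1+13/14z) = 1 + z + 13/20z²
  Hence R(z) = 1 + z + 13/20z².

Find x<0 with |R(x)|<1.
x=-1.75: |R|=1.2406
R=1: x+13/20x²=0 ⇒ x=−20/13=-1.5385; min R=1−1/(4·13/20)=0.6154>−1
Confirm numerically:
  x=-1.227: |R|=0.75159 <1
  x=-0.909: |R|=0.62808 <1
  x=-0.783: |R|=0.61551 <1
  x=-2.127: |R|=1.81368 >1
  x=-1.596: |R|=1.05969 >1
Interval (-1.5385, 0).

left endpoint -1.5385.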